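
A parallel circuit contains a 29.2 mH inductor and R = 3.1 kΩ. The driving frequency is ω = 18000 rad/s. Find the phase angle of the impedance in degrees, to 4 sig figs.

80.38°

X_L = ωL = 525.6 Ω
Parallel: admittances add. Y = 1/R + 1/(jωL)
Y = (0.0003226 − j0.001903) S
|Y| = 0.001930 S → |Z| = 1/|Y| = 518.2 Ω, ∠Z = −∠Y = 80.38°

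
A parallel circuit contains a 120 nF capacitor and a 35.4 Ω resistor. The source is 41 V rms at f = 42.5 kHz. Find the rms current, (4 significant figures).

ω = 2πf = 267000 rad/s
X_C = 1/(ωC) = 31.21 Ω
Parallel: admittances add. Y = 1/R + jωC
Y = (0.02825 + j0.03204) S
|Y| = 0.04272 S → |Z| = 1/|Y| = 23.41 Ω, ∠Z = −∠Y = -48.60°
I = V/|Z| = 41/23.41 = 1.751 A

1.751 A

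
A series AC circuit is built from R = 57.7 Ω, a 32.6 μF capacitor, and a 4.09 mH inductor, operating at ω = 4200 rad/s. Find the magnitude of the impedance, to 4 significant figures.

X_L = ωL = 17.18 Ω
X_C = 1/(ωC) = 7.304 Ω
Net reactance X = X_L − X_C = 9.874 Ω
Z = 57.70 + j9.874 Ω
|Z| = √(57.70² + 9.874²) = 58.54 Ω

58.54 Ω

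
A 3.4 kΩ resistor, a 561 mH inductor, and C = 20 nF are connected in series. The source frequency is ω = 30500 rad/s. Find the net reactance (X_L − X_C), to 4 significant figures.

X_L = ωL = 17110 Ω
X_C = 1/(ωC) = 1639 Ω
X = 17110 − 1639 = 15470 Ω

15470 Ω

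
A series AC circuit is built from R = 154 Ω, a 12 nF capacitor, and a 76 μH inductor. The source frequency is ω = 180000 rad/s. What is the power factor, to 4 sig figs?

0.3242

X_L = ωL = 13.68 Ω
X_C = 1/(ωC) = 463.0 Ω
Net reactance X = X_L − X_C = -449.3 Ω
Z = 154.0 − j449.3 Ω
|Z| = √(154.0² + 449.3²) = 474.9 Ω
∠Z = arctan(-449.3/154.0) = -71.08°
cos φ = cos(-71.08°) = 0.3242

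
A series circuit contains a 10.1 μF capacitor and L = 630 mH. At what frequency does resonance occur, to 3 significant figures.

ω₀ = 1/√(LC) = 1/√(0.63 × 1.01e-05) = 396.4 rad/s
f₀ = ω₀/(2π) = 63.1 Hz

63.1 Hz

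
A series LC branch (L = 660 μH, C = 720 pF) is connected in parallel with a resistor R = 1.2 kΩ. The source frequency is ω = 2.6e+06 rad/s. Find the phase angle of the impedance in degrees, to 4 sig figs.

X_L = ωL = 1716 Ω
X_C = 1/(ωC) = 534.2 Ω
Branch 1: Z₁ = R = 1200 Ω
Branch 2 (series LC): Z₂ = j(X_L − X_C) = j1182 Ω
Parallel: Z = Z₁Z₂/(Z₁+Z₂), |Z| = 842.0 Ω, ∠Z = 45.44°

45.44°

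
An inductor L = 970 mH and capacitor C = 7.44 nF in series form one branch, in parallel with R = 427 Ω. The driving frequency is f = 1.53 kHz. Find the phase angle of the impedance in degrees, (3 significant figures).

ω = 2πf = 9613 rad/s
X_L = ωL = 9320 Ω
X_C = 1/(ωC) = 14000 Ω
Branch 1: Z₁ = R = 427 Ω
Branch 2 (series LC): Z₂ = j(X_L − X_C) = −j4660 Ω
Parallel: Z = Z₁Z₂/(Z₁+Z₂), |Z| = 425 Ω, ∠Z = -5.24°

-5.24°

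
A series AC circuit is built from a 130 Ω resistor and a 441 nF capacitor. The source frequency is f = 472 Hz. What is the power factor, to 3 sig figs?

0.168

ω = 2πf = 2966 rad/s
X_C = 1/(ωC) = 765 Ω
Z = 130 − j765 Ω
|Z| = √(130² + 765²) = 776 Ω
∠Z = arctan(-765/130) = -80.4°
cos φ = cos(-80.4°) = 0.168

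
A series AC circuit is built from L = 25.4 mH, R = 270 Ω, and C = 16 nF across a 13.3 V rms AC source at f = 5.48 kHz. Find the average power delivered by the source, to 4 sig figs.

49.87 mW

ω = 2πf = 34430 rad/s
X_L = ωL = 874.6 Ω
X_C = 1/(ωC) = 1815 Ω
Net reactance X = X_L − X_C = -940.6 Ω
Z = 270.0 − j940.6 Ω
|Z| = √(270.0² + 940.6²) = 978.6 Ω
∠Z = arctan(-940.6/270.0) = -73.98°
I = V/|Z| = 13.59 mA
P = VI cos φ = 13.3 × 0.01359 × cos(-73.98°) = 49.87 mW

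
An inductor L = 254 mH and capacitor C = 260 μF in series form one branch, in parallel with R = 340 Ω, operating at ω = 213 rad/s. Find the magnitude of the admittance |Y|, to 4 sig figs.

X_L = ωL = 54.10 Ω
X_C = 1/(ωC) = 18.06 Ω
Branch 1: Z₁ = R = 340.0 Ω
Branch 2 (series LC): Z₂ = j(X_L − X_C) = j36.04 Ω
Parallel: Z = Z₁Z₂/(Z₁+Z₂), |Z| = 35.84 Ω, ∠Z = 83.95°
|Y| = 1/|Z| = 27.90 mS

27.90 mS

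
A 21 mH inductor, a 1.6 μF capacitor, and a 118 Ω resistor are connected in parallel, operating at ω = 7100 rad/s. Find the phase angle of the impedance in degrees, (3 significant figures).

X_L = ωL = 149 Ω
X_C = 1/(ωC) = 88.0 Ω
Parallel: admittances add. Y = 1/R + 1/(jωL) + jωC
Y = (0.00847 + j0.00465) S
|Y| = 0.00967 S → |Z| = 1/|Y| = 103 Ω, ∠Z = −∠Y = -28.8°

-28.8°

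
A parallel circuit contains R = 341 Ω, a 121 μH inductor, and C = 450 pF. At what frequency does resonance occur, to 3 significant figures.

ω₀ = 1/√(LC) = 1/√(0.000121 × 4.5e-10) = 4.285e+06 rad/s
f₀ = ω₀/(2π) = 682 kHz

682 kHz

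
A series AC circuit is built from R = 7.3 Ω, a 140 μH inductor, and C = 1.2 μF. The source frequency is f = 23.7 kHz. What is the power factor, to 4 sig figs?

ω = 2πf = 148900 rad/s
X_L = ωL = 20.85 Ω
X_C = 1/(ωC) = 5.596 Ω
Net reactance X = X_L − X_C = 15.25 Ω
Z = 7.300 + j15.25 Ω
|Z| = √(7.300² + 15.25²) = 16.91 Ω
∠Z = arctan(15.25/7.300) = 64.42°
cos φ = cos(64.42°) = 0.4317

0.4317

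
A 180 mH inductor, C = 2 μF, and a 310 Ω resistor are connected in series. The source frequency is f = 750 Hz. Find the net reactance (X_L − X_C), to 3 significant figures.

ω = 2πf = 4712 rad/s
X_L = ωL = 848 Ω
X_C = 1/(ωC) = 106 Ω
X = 848 − 106 = 742 Ω

742 Ω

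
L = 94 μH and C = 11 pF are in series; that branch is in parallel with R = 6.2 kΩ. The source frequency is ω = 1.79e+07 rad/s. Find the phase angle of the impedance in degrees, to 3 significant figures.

-61.3°

X_L = ωL = 1680 Ω
X_C = 1/(ωC) = 5080 Ω
Branch 1: Z₁ = R = 6200 Ω
Branch 2 (series LC): Z₂ = j(X_L − X_C) = −j3400 Ω
Parallel: Z = Z₁Z₂/(Z₁+Z₂), |Z| = 2980 Ω, ∠Z = -61.3°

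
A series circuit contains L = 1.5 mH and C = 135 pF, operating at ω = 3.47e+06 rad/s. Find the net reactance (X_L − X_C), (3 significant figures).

3070 Ω

X_L = ωL = 5200 Ω
X_C = 1/(ωC) = 2130 Ω
X = 5200 − 2130 = 3070 Ω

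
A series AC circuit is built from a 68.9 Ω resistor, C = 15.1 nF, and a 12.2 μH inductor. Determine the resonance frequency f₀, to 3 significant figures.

371 kHz

ω₀ = 1/√(LC) = 1/√(1.22e-05 × 1.51e-08) = 2.33e+06 rad/s
f₀ = ω₀/(2π) = 371 kHz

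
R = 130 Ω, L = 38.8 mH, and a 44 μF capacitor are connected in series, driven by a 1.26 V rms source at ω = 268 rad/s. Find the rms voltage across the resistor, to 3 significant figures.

X_L = ωL = 10.4 Ω
X_C = 1/(ωC) = 84.8 Ω
Net reactance X = X_L − X_C = -74.4 Ω
Z = 130 − j74.4 Ω
|Z| = √(130² + 74.4²) = 150 Ω
I = V/|Z| = 8.41 mA
V_R = I·|Z_R| = 0.00841 × 130 = 1.09 V

1.09 V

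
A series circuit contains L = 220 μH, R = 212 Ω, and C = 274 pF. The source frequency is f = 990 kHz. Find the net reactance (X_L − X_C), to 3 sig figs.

782 Ω

ω = 2πf = 6.22e+06 rad/s
X_L = ωL = 1370 Ω
X_C = 1/(ωC) = 587 Ω
X = 1370 − 587 = 782 Ω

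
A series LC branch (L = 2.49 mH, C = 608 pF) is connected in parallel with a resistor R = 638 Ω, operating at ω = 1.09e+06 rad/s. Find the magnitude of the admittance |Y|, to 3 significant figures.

1.77 mS

X_L = ωL = 2710 Ω
X_C = 1/(ωC) = 1510 Ω
Branch 1: Z₁ = R = 638 Ω
Branch 2 (series LC): Z₂ = j(X_L − X_C) = j1210 Ω
Parallel: Z = Z₁Z₂/(Z₁+Z₂), |Z| = 564 Ω, ∠Z = 27.9°
|Y| = 1/|Z| = 1.77 mS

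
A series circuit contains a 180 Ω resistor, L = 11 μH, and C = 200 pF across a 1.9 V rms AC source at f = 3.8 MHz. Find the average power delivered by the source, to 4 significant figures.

ω = 2πf = 2.388e+07 rad/s
X_L = ωL = 262.6 Ω
X_C = 1/(ωC) = 209.4 Ω
Net reactance X = X_L − X_C = 53.22 Ω
Z = 180.0 + j53.22 Ω
|Z| = √(180.0² + 53.22²) = 187.7 Ω
∠Z = arctan(53.22/180.0) = 16.47°
I = V/|Z| = 10.12 mA
P = VI cos φ = 1.9 × 0.01012 × cos(16.47°) = 18.44 mW

18.44 mW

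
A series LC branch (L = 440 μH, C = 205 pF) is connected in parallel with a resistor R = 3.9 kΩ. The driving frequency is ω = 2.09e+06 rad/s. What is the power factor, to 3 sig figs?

X_L = ωL = 920 Ω
X_C = 1/(ωC) = 2330 Ω
Branch 1: Z₁ = R = 3900 Ω
Branch 2 (series LC): Z₂ = j(X_L − X_C) = −j1410 Ω
Parallel: Z = Z₁Z₂/(Z₁+Z₂), |Z| = 1330 Ω, ∠Z = -70.1°
cos φ = cos(-70.1°) = 0.341

0.341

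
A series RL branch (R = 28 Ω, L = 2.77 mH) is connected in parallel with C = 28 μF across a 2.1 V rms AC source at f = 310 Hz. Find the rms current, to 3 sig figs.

124 mA

ω = 2πf = 1948 rad/s
X_L = ωL = 5.40 Ω
X_C = 1/(ωC) = 18.3 Ω
Branch 1 (R+jX_L): Z₁ = 28.0 + j5.40 Ω, |Z₁| = 28.5 Ω
Branch 2 (−jX_C): Z₂ = −j18.3 Ω
Parallel: Z = Z₁Z₂/(Z₁+Z₂), |Z| = 17.0 Ω, ∠Z = -54.3°
I = V/|Z| = 2.1/17.0 = 124 mA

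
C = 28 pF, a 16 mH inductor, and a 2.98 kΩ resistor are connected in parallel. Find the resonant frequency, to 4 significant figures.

237.8 kHz

ω₀ = 1/√(LC) = 1/√(0.016 × 2.8e-11) = 1.494e+06 rad/s
f₀ = ω₀/(2π) = 237.8 kHz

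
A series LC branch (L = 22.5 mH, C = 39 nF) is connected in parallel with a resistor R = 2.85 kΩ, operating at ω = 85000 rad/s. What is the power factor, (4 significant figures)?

X_L = ωL = 1912 Ω
X_C = 1/(ωC) = 301.7 Ω
Branch 1: Z₁ = R = 2850 Ω
Branch 2 (series LC): Z₂ = j(X_L − X_C) = j1611 Ω
Parallel: Z = Z₁Z₂/(Z₁+Z₂), |Z| = 1402 Ω, ∠Z = 60.52°
cos φ = cos(60.52°) = 0.4921

0.4921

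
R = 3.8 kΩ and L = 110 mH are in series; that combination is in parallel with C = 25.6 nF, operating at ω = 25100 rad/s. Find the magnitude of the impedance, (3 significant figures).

X_L = ωL = 2760 Ω
X_C = 1/(ωC) = 1560 Ω
Branch 1 (R+jX_L): Z₁ = 3800 + j2760 Ω, |Z₁| = 4700 Ω
Branch 2 (−jX_C): Z₂ = −j1560 Ω
Parallel: Z = Z₁Z₂/(Z₁+Z₂), |Z| = 1830 Ω, ∠Z = -71.6°

1830 Ω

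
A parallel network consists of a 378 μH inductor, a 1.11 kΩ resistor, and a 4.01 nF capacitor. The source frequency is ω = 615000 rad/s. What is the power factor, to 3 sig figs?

0.441

X_L = ωL = 232 Ω
X_C = 1/(ωC) = 405 Ω
Parallel: admittances add. Y = 1/R + 1/(jωL) + jωC
Y = (0.000901 − j0.00184) S
|Y| = 0.00204 S → |Z| = 1/|Y| = 489 Ω, ∠Z = −∠Y = 63.9°
cos φ = cos(63.9°) = 0.441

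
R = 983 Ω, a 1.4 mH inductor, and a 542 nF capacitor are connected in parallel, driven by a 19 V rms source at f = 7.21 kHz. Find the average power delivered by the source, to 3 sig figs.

ω = 2πf = 45300 rad/s
X_L = ωL = 63.4 Ω
X_C = 1/(ωC) = 40.7 Ω
Parallel: admittances add. Y = 1/R + 1/(jωL) + jωC
Y = (0.00102 + j0.00879) S
|Y| = 0.00884 S → |Z| = 1/|Y| = 113 Ω, ∠Z = −∠Y = -83.4°
I = V/|Z| = 168 mA
P = VI cos φ = 19 × 0.168 × cos(-83.4°) = 367 mW

367 mW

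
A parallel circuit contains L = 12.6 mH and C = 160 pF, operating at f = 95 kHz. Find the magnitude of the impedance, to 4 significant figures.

ω = 2πf = 596900 rad/s
X_L = ωL = 7521 Ω
X_C = 1/(ωC) = 10470 Ω
Parallel: admittances add. Y = 1/(jωL) + jωC
Y = (0 − j3.746e-05) S
|Y| = 3.746e-05 S → |Z| = 1/|Y| = 26700 Ω, ∠Z = −∠Y = 90.00°

26700 Ω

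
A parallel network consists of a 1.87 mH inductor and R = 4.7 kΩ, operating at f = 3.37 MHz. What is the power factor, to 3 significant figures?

ω = 2πf = 2.117e+07 rad/s
X_L = ωL = 39600 Ω
Parallel: admittances add. Y = 1/R + 1/(jωL)
Y = (0.000213 − j2.53e-05) S
|Y| = 0.000214 S → |Z| = 1/|Y| = 4670 Ω, ∠Z = −∠Y = 6.77°
cos φ = cos(6.77°) = 0.993

0.993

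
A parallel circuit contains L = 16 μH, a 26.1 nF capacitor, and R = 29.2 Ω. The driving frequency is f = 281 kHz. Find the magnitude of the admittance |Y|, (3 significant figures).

35.9 mS

ω = 2πf = 1.766e+06 rad/s
X_L = ωL = 28.2 Ω
X_C = 1/(ωC) = 21.7 Ω
Parallel: admittances add. Y = 1/R + 1/(jωL) + jωC
Y = (0.0342 + j0.0107) S
|Y| = 0.0359 S → |Z| = 1/|Y| = 27.9 Ω, ∠Z = −∠Y = -17.3°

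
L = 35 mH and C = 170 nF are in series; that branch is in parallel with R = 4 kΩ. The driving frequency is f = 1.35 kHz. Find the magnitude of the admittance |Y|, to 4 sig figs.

ω = 2πf = 8482 rad/s
X_L = ωL = 296.9 Ω
X_C = 1/(ωC) = 693.5 Ω
Branch 1: Z₁ = R = 4000 Ω
Branch 2 (series LC): Z₂ = j(X_L − X_C) = −j396.6 Ω
Parallel: Z = Z₁Z₂/(Z₁+Z₂), |Z| = 394.7 Ω, ∠Z = -84.34°
|Y| = 1/|Z| = 2.534 mS

2.534 mS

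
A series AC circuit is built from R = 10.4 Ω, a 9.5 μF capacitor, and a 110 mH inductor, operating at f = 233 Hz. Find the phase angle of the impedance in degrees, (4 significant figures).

ω = 2πf = 1464 rad/s
X_L = ωL = 161.0 Ω
X_C = 1/(ωC) = 71.90 Ω
Net reactance X = X_L − X_C = 89.14 Ω
Z = 10.40 + j89.14 Ω
|Z| = √(10.40² + 89.14²) = 89.74 Ω
∠Z = arctan(89.14/10.40) = 83.35°

83.35°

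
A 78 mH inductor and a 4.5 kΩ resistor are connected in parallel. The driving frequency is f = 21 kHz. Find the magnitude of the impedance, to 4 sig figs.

ω = 2πf = 131900 rad/s
X_L = ωL = 10290 Ω
Parallel: admittances add. Y = 1/R + 1/(jωL)
Y = (0.0002222 − j9.716e-05) S
|Y| = 0.0002425 S → |Z| = 1/|Y| = 4123 Ω, ∠Z = −∠Y = 23.62°

4123 Ω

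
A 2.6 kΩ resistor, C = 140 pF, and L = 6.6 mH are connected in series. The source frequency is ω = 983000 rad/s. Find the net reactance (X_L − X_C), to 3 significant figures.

-779 Ω

X_L = ωL = 6490 Ω
X_C = 1/(ωC) = 7270 Ω
X = 6490 − 7270 = -779 Ω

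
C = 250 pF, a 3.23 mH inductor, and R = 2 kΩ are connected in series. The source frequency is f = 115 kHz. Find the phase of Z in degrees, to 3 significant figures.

ω = 2πf = 722600 rad/s
X_L = ωL = 2330 Ω
X_C = 1/(ωC) = 5540 Ω
Net reactance X = X_L − X_C = -3200 Ω
Z = 2000 − j3200 Ω
|Z| = √(2000² + 3200²) = 3780 Ω
∠Z = arctan(-3200/2000) = -58.0°

-58.0°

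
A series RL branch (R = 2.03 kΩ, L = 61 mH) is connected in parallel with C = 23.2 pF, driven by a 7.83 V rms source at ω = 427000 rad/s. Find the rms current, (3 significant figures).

222 μA

X_L = ωL = 26000 Ω
X_C = 1/(ωC) = 101000 Ω
Branch 1 (R+jX_L): Z₁ = 2030 + j26000 Ω, |Z₁| = 26100 Ω
Branch 2 (−jX_C): Z₂ = −j101000 Ω
Parallel: Z = Z₁Z₂/(Z₁+Z₂), |Z| = 35200 Ω, ∠Z = 84.0°
I = V/|Z| = 7.83/35200 = 222 μA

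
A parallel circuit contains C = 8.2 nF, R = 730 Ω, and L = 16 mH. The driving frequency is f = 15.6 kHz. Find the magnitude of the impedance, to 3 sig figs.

ω = 2πf = 98020 rad/s
X_L = ωL = 1570 Ω
X_C = 1/(ωC) = 1240 Ω
Parallel: admittances add. Y = 1/R + 1/(jωL) + jωC
Y = (0.00137 + j0.000166) S
|Y| = 0.00138 S → |Z| = 1/|Y| = 725 Ω, ∠Z = −∠Y = -6.91°

725 Ω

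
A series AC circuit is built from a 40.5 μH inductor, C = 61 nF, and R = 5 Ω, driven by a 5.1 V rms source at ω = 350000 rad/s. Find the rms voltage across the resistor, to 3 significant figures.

X_L = ωL = 14.2 Ω
X_C = 1/(ωC) = 46.8 Ω
Net reactance X = X_L − X_C = -32.7 Ω
Z = 5.00 − j32.7 Ω
|Z| = √(5.00² + 32.7²) = 33.0 Ω
I = V/|Z| = 154 mA
V_R = I·|Z_R| = 0.154 × 5.00 = 0.772 V

0.772 V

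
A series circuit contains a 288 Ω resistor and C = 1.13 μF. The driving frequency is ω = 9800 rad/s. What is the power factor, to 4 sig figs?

0.9542

X_C = 1/(ωC) = 90.30 Ω
Z = 288.0 − j90.30 Ω
|Z| = √(288.0² + 90.30²) = 301.8 Ω
∠Z = arctan(-90.30/288.0) = -17.41°
cos φ = cos(-17.41°) = 0.9542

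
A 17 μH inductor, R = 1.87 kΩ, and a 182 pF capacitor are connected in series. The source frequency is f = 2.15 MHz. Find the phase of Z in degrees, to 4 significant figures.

ω = 2πf = 1.351e+07 rad/s
X_L = ωL = 229.7 Ω
X_C = 1/(ωC) = 406.7 Ω
Net reactance X = X_L − X_C = -177.1 Ω
Z = 1870 − j177.1 Ω
|Z| = √(1870² + 177.1²) = 1878 Ω
∠Z = arctan(-177.1/1870) = -5.410°

-5.410°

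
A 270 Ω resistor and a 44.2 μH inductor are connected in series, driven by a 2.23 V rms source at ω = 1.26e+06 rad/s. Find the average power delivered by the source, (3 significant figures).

17.7 mW

X_L = ωL = 55.7 Ω
Z = 270 + j55.7 Ω
|Z| = √(270² + 55.7²) = 276 Ω
∠Z = arctan(55.7/270) = 11.7°
I = V/|Z| = 8.09 mA
P = VI cos φ = 2.23 × 0.00809 × cos(11.7°) = 17.7 mW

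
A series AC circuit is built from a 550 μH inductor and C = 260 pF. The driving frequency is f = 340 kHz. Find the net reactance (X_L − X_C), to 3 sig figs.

ω = 2πf = 2.136e+06 rad/s
X_L = ωL = 1170 Ω
X_C = 1/(ωC) = 1800 Ω
X = 1170 − 1800 = -625 Ω

-625 Ω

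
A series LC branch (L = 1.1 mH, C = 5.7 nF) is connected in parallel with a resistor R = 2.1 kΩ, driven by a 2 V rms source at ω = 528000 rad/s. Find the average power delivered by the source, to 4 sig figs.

X_L = ωL = 580.8 Ω
X_C = 1/(ωC) = 332.3 Ω
Branch 1: Z₁ = R = 2100 Ω
Branch 2 (series LC): Z₂ = j(X_L − X_C) = j248.5 Ω
Parallel: Z = Z₁Z₂/(Z₁+Z₂), |Z| = 246.8 Ω, ∠Z = 83.25°
I = V/|Z| = 8.103 mA
P = VI cos φ = 2 × 0.008103 × cos(83.25°) = 1.905 mW

1.905 mW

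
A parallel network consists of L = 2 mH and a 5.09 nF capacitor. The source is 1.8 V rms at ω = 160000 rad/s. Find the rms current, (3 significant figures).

X_L = ωL = 320 Ω
X_C = 1/(ωC) = 1230 Ω
Parallel: admittances add. Y = 1/(jωL) + jωC
Y = (0 − j0.00231) S
|Y| = 0.00231 S → |Z| = 1/|Y| = 433 Ω, ∠Z = −∠Y = 90.0°
I = V/|Z| = 1.8/433 = 4.16 mA

4.16 mA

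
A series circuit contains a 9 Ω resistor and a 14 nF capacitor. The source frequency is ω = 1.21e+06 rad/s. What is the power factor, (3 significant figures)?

0.151

X_C = 1/(ωC) = 59.0 Ω
Z = 9.00 − j59.0 Ω
|Z| = √(9.00² + 59.0²) = 59.7 Ω
∠Z = arctan(-59.0/9.00) = -81.3°
cos φ = cos(-81.3°) = 0.151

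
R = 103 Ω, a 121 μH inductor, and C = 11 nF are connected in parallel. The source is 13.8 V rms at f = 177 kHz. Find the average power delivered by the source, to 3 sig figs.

1.85 W

ω = 2πf = 1.112e+06 rad/s
X_L = ωL = 135 Ω
X_C = 1/(ωC) = 81.7 Ω
Parallel: admittances add. Y = 1/R + 1/(jωL) + jωC
Y = (0.00971 + j0.00480) S
|Y| = 0.0108 S → |Z| = 1/|Y| = 92.3 Ω, ∠Z = −∠Y = -26.3°
I = V/|Z| = 149 mA
P = VI cos φ = 13.8 × 0.149 × cos(-26.3°) = 1.85 W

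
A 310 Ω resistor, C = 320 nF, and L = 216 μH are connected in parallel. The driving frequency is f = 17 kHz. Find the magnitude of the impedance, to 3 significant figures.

103 Ω

ω = 2πf = 106800 rad/s
X_L = ωL = 23.1 Ω
X_C = 1/(ωC) = 29.3 Ω
Parallel: admittances add. Y = 1/R + 1/(jωL) + jωC
Y = (0.00323 − j0.00916) S
|Y| = 0.00971 S → |Z| = 1/|Y| = 103 Ω, ∠Z = −∠Y = 70.6°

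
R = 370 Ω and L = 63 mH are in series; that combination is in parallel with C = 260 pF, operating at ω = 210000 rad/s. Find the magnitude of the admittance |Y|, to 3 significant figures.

21.0 μS

X_L = ωL = 13200 Ω
X_C = 1/(ωC) = 18300 Ω
Branch 1 (R+jX_L): Z₁ = 370 + j13200 Ω, |Z₁| = 13200 Ω
Branch 2 (−jX_C): Z₂ = −j18300 Ω
Parallel: Z = Z₁Z₂/(Z₁+Z₂), |Z| = 47500 Ω, ∠Z = 84.2°
|Y| = 1/|Z| = 21.0 μS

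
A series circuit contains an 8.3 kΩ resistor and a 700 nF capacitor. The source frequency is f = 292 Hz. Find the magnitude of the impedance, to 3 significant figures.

ω = 2πf = 1835 rad/s
X_C = 1/(ωC) = 779 Ω
Z = 8300 − j779 Ω
|Z| = √(8300² + 779²) = 8340 Ω

8340 Ω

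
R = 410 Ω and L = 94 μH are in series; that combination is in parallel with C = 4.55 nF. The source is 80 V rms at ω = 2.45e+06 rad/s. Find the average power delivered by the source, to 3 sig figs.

11.9 W

X_L = ωL = 230 Ω
X_C = 1/(ωC) = 89.7 Ω
Branch 1 (R+jX_L): Z₁ = 410 + j230 Ω, |Z₁| = 470 Ω
Branch 2 (−jX_C): Z₂ = −j89.7 Ω
Parallel: Z = Z₁Z₂/(Z₁+Z₂), |Z| = 97.3 Ω, ∠Z = -79.6°
I = V/|Z| = 822 mA
P = VI cos φ = 80 × 0.822 × cos(-79.6°) = 11.9 W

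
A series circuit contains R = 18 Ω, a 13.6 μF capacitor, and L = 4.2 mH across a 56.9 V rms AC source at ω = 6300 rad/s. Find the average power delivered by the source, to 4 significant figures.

X_L = ωL = 26.46 Ω
X_C = 1/(ωC) = 11.67 Ω
Net reactance X = X_L − X_C = 14.79 Ω
Z = 18.00 + j14.79 Ω
|Z| = √(18.00² + 14.79²) = 23.30 Ω
∠Z = arctan(14.79/18.00) = 39.41°
I = V/|Z| = 2.442 A
P = VI cos φ = 56.9 × 2.442 × cos(39.41°) = 107.4 W

107.4 W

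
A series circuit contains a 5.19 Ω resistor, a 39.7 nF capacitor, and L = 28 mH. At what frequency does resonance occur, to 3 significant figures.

ω₀ = 1/√(LC) = 1/√(0.028 × 3.97e-08) = 29990 rad/s
f₀ = ω₀/(2π) = 4.77 kHz

4.77 kHz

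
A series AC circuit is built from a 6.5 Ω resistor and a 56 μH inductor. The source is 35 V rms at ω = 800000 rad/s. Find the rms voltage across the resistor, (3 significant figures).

X_L = ωL = 44.8 Ω
Z = 6.50 + j44.8 Ω
|Z| = √(6.50² + 44.8²) = 45.3 Ω
I = V/|Z| = 773 mA
V_R = I·|Z_R| = 0.773 × 6.50 = 5.03 V

5.03 V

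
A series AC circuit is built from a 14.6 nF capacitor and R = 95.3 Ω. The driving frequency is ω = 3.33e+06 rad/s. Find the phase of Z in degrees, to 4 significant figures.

X_C = 1/(ωC) = 20.57 Ω
Z = 95.30 − j20.57 Ω
|Z| = √(95.30² + 20.57²) = 97.49 Ω
∠Z = arctan(-20.57/95.30) = -12.18°

-12.18°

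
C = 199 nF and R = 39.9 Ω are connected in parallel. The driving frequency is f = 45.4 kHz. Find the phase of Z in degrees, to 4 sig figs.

-66.18°

ω = 2πf = 285300 rad/s
X_C = 1/(ωC) = 17.62 Ω
Parallel: admittances add. Y = 1/R + jωC
Y = (0.02506 + j0.05677) S
|Y| = 0.06205 S → |Z| = 1/|Y| = 16.12 Ω, ∠Z = −∠Y = -66.18°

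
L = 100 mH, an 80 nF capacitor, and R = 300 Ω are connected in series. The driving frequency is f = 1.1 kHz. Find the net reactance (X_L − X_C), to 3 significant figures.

-1120 Ω

ω = 2πf = 6912 rad/s
X_L = ωL = 691 Ω
X_C = 1/(ωC) = 1810 Ω
X = 691 − 1810 = -1120 Ω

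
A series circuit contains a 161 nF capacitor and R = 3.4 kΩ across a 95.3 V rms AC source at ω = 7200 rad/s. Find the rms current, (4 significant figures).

27.17 mA

X_C = 1/(ωC) = 862.7 Ω
Z = 3400 − j862.7 Ω
|Z| = √(3400² + 862.7²) = 3508 Ω
I = V/|Z| = 95.3/3508 = 27.17 mA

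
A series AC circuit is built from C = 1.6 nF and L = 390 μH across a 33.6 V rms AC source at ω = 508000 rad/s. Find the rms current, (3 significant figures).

32.6 mA

X_L = ωL = 198 Ω
X_C = 1/(ωC) = 1230 Ω
Net reactance X = X_L − X_C = -1030 Ω
Z = − j1030 Ω
|Z| = √(0² + 1030²) = 1030 Ω
I = V/|Z| = 33.6/1030 = 32.6 mA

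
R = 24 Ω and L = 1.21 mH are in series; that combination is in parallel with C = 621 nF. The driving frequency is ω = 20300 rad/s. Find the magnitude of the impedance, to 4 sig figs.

45.56 Ω

X_L = ωL = 24.56 Ω
X_C = 1/(ωC) = 79.33 Ω
Branch 1 (R+jX_L): Z₁ = 24.00 + j24.56 Ω, |Z₁| = 34.34 Ω
Branch 2 (−jX_C): Z₂ = −j79.33 Ω
Parallel: Z = Z₁Z₂/(Z₁+Z₂), |Z| = 45.56 Ω, ∠Z = 22.00°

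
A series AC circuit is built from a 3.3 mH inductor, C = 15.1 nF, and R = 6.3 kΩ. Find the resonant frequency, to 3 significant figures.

22.5 kHz

ω₀ = 1/√(LC) = 1/√(0.0033 × 1.51e-08) = 141700 rad/s
f₀ = ω₀/(2π) = 22.5 kHz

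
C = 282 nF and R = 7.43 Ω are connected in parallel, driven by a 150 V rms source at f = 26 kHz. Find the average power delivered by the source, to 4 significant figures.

3.028 kW

ω = 2πf = 163400 rad/s
X_C = 1/(ωC) = 21.71 Ω
Parallel: admittances add. Y = 1/R + jωC
Y = (0.1346 + j0.04607) S
|Y| = 0.1423 S → |Z| = 1/|Y| = 7.030 Ω, ∠Z = −∠Y = -18.90°
I = V/|Z| = 21.34 A
P = VI cos φ = 150 × 21.34 × cos(-18.90°) = 3.028 kW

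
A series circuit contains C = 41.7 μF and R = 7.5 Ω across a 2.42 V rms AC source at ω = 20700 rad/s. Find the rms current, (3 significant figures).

X_C = 1/(ωC) = 1.16 Ω
Z = 7.50 − j1.16 Ω
|Z| = √(7.50² + 1.16²) = 7.59 Ω
I = V/|Z| = 2.42/7.59 = 319 mA

319 mA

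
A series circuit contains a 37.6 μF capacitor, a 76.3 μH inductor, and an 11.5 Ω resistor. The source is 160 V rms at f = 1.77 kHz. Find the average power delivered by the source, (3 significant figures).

ω = 2πf = 11120 rad/s
X_L = ωL = 0.849 Ω
X_C = 1/(ωC) = 2.39 Ω
Net reactance X = X_L − X_C = -1.54 Ω
Z = 11.5 − j1.54 Ω
|Z| = √(11.5² + 1.54²) = 11.6 Ω
∠Z = arctan(-1.54/11.5) = -7.64°
I = V/|Z| = 13.8 A
P = VI cos φ = 160 × 13.8 × cos(-7.64°) = 2.19 kW

2.19 kW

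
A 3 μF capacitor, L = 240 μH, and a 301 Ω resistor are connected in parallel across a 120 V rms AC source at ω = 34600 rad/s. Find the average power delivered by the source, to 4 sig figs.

X_L = ωL = 8.304 Ω
X_C = 1/(ωC) = 9.634 Ω
Parallel: admittances add. Y = 1/R + 1/(jωL) + jωC
Y = (0.003322 − j0.01662) S
|Y| = 0.01695 S → |Z| = 1/|Y| = 58.99 Ω, ∠Z = −∠Y = 78.70°
I = V/|Z| = 2.034 A
P = VI cos φ = 120 × 2.034 × cos(78.70°) = 47.84 W

47.84 W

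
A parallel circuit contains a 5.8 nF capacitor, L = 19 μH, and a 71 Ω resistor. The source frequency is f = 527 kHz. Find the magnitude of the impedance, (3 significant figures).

ω = 2πf = 3.311e+06 rad/s
X_L = ωL = 62.9 Ω
X_C = 1/(ωC) = 52.1 Ω
Parallel: admittances add. Y = 1/R + 1/(jωL) + jωC
Y = (0.0141 + j0.00331) S
|Y| = 0.0145 S → |Z| = 1/|Y| = 69.1 Ω, ∠Z = −∠Y = -13.2°

69.1 Ω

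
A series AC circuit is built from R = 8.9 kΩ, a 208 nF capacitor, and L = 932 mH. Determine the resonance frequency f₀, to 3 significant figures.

ω₀ = 1/√(LC) = 1/√(0.932 × 2.08e-07) = 2271 rad/s
f₀ = ω₀/(2π) = 361 Hz

361 Hz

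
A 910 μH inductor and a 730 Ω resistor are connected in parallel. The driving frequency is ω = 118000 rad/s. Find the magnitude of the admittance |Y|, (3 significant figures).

9.41 mS

X_L = ωL = 107 Ω
Parallel: admittances add. Y = 1/R + 1/(jωL)
Y = (0.00137 − j0.00931) S
|Y| = 0.00941 S → |Z| = 1/|Y| = 106 Ω, ∠Z = −∠Y = 81.6°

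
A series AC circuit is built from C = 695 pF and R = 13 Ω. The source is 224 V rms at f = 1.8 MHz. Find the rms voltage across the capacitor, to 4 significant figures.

ω = 2πf = 1.131e+07 rad/s
X_C = 1/(ωC) = 127.2 Ω
Z = 13.00 − j127.2 Ω
|Z| = √(13.00² + 127.2²) = 127.9 Ω
I = V/|Z| = 1.752 A
V_C = I·|Z_C| = 1.752 × 127.2 = 222.8 V

222.8 V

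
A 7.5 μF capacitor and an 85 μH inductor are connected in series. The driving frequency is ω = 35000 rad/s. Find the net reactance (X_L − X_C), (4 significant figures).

X_L = ωL = 2.975 Ω
X_C = 1/(ωC) = 3.810 Ω
X = 2.975 − 3.810 = -0.8345 Ω

-0.8345 Ω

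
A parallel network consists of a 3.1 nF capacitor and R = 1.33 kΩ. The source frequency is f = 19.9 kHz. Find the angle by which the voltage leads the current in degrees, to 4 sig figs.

ω = 2πf = 125000 rad/s
X_C = 1/(ωC) = 2580 Ω
Parallel: admittances add. Y = 1/R + jωC
Y = (0.0007519 + j0.0003876) S
|Y| = 0.0008459 S → |Z| = 1/|Y| = 1182 Ω, ∠Z = −∠Y = -27.27°

-27.27°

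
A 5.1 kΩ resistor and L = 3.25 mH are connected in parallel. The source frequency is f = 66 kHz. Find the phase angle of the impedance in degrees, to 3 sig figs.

75.2°

ω = 2πf = 414700 rad/s
X_L = ωL = 1350 Ω
Parallel: admittances add. Y = 1/R + 1/(jωL)
Y = (0.000196 − j0.000742) S
|Y| = 0.000767 S → |Z| = 1/|Y| = 1300 Ω, ∠Z = −∠Y = 75.2°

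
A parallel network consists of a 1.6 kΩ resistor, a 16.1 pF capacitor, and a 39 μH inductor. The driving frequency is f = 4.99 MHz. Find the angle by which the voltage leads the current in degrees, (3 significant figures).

26.6°

ω = 2πf = 3.135e+07 rad/s
X_L = ωL = 1220 Ω
X_C = 1/(ωC) = 1980 Ω
Parallel: admittances add. Y = 1/R + 1/(jωL) + jωC
Y = (0.000625 − j0.000313) S
|Y| = 0.000699 S → |Z| = 1/|Y| = 1430 Ω, ∠Z = −∠Y = 26.6°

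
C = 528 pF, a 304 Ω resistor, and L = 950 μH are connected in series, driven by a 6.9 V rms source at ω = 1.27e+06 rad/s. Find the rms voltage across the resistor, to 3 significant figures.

5.04 V

X_L = ωL = 1210 Ω
X_C = 1/(ωC) = 1490 Ω
Net reactance X = X_L − X_C = -285 Ω
Z = 304 − j285 Ω
|Z| = √(304² + 285²) = 417 Ω
I = V/|Z| = 16.6 mA
V_R = I·|Z_R| = 0.0166 × 304 = 5.04 V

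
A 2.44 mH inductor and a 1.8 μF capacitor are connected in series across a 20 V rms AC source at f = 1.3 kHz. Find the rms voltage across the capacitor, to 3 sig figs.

ω = 2πf = 8168 rad/s
X_L = ωL = 19.9 Ω
X_C = 1/(ωC) = 68.0 Ω
Net reactance X = X_L − X_C = -48.1 Ω
Z = − j48.1 Ω
|Z| = √(0² + 48.1²) = 48.1 Ω
I = V/|Z| = 416 mA
V_C = I·|Z_C| = 0.416 × 68.0 = 28.3 V

28.3 V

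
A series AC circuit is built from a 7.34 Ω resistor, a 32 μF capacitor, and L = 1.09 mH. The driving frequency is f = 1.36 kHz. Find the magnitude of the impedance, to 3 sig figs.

9.27 Ω

ω = 2πf = 8545 rad/s
X_L = ωL = 9.31 Ω
X_C = 1/(ωC) = 3.66 Ω
Net reactance X = X_L − X_C = 5.66 Ω
Z = 7.34 + j5.66 Ω
|Z| = √(7.34² + 5.66²) = 9.27 Ω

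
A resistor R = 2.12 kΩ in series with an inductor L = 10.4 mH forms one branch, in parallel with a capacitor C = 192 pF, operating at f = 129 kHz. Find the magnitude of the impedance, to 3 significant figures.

19100 Ω

ω = 2πf = 810500 rad/s
X_L = ωL = 8430 Ω
X_C = 1/(ωC) = 6430 Ω
Branch 1 (R+jX_L): Z₁ = 2120 + j8430 Ω, |Z₁| = 8690 Ω
Branch 2 (−jX_C): Z₂ = −j6430 Ω
Parallel: Z = Z₁Z₂/(Z₁+Z₂), |Z| = 19100 Ω, ∠Z = -57.5°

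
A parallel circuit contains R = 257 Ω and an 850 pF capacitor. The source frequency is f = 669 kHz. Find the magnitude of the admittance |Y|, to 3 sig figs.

ω = 2πf = 4.203e+06 rad/s
X_C = 1/(ωC) = 280 Ω
Parallel: admittances add. Y = 1/R + jωC
Y = (0.00389 + j0.00357) S
|Y| = 0.00528 S → |Z| = 1/|Y| = 189 Ω, ∠Z = −∠Y = -42.6°

5.28 mS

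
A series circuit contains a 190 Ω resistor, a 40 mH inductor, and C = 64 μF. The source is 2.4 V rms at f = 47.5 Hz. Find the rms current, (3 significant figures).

12.4 mA

ω = 2πf = 298.5 rad/s
X_L = ωL = 11.9 Ω
X_C = 1/(ωC) = 52.4 Ω
Net reactance X = X_L − X_C = -40.4 Ω
Z = 190 − j40.4 Ω
|Z| = √(190² + 40.4²) = 194 Ω
I = V/|Z| = 2.4/194 = 12.4 mA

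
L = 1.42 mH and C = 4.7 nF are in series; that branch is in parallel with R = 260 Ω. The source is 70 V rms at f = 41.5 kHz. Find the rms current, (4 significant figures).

ω = 2πf = 260800 rad/s
X_L = ωL = 370.3 Ω
X_C = 1/(ωC) = 816.0 Ω
Branch 1: Z₁ = R = 260.0 Ω
Branch 2 (series LC): Z₂ = j(X_L − X_C) = −j445.7 Ω
Parallel: Z = Z₁Z₂/(Z₁+Z₂), |Z| = 224.6 Ω, ∠Z = -30.26°
I = V/|Z| = 70/224.6 = 311.7 mA

311.7 mA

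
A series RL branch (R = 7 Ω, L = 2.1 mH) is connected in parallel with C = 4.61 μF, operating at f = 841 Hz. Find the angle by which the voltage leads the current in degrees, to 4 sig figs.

ω = 2πf = 5284 rad/s
X_L = ωL = 11.10 Ω
X_C = 1/(ωC) = 41.05 Ω
Branch 1 (R+jX_L): Z₁ = 7.000 + j11.10 Ω, |Z₁| = 13.12 Ω
Branch 2 (−jX_C): Z₂ = −j41.05 Ω
Parallel: Z = Z₁Z₂/(Z₁+Z₂), |Z| = 17.51 Ω, ∠Z = 44.60°

44.60°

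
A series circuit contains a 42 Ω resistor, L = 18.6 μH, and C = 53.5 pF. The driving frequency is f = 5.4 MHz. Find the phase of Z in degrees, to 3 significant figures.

ω = 2πf = 3.393e+07 rad/s
X_L = ωL = 631 Ω
X_C = 1/(ωC) = 551 Ω
Net reactance X = X_L − X_C = 80.2 Ω
Z = 42.0 + j80.2 Ω
|Z| = √(42.0² + 80.2²) = 90.5 Ω
∠Z = arctan(80.2/42.0) = 62.4°

62.4°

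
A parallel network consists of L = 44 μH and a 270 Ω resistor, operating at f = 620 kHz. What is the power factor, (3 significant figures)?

0.536

ω = 2πf = 3.896e+06 rad/s
X_L = ωL = 171 Ω
Parallel: admittances add. Y = 1/R + 1/(jωL)
Y = (0.00370 − j0.00583) S
|Y| = 0.00691 S → |Z| = 1/|Y| = 145 Ω, ∠Z = −∠Y = 57.6°
cos φ = cos(57.6°) = 0.536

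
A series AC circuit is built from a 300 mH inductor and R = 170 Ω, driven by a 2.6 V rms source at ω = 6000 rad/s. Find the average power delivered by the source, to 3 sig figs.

352 μW

X_L = ωL = 1800 Ω
Z = 170 + j1800 Ω
|Z| = √(170² + 1800²) = 1810 Ω
∠Z = arctan(1800/170) = 84.6°
I = V/|Z| = 1.44 mA
P = VI cos φ = 2.6 × 0.00144 × cos(84.6°) = 352 μW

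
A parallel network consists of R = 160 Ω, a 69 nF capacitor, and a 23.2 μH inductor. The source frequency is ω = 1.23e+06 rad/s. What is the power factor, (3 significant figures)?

X_L = ωL = 28.5 Ω
X_C = 1/(ωC) = 11.8 Ω
Parallel: admittances add. Y = 1/R + 1/(jωL) + jωC
Y = (0.00625 + j0.0498) S
|Y| = 0.0502 S → |Z| = 1/|Y| = 19.9 Ω, ∠Z = −∠Y = -82.9°
cos φ = cos(-82.9°) = 0.124

0.124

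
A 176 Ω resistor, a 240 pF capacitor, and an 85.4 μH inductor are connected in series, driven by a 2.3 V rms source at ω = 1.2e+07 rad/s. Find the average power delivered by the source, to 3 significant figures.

1.90 mW

X_L = ωL = 1020 Ω
X_C = 1/(ωC) = 347 Ω
Net reactance X = X_L − X_C = 678 Ω
Z = 176 + j678 Ω
|Z| = √(176² + 678²) = 700 Ω
∠Z = arctan(678/176) = 75.4°
I = V/|Z| = 3.29 mA
P = VI cos φ = 2.3 × 0.00329 × cos(75.4°) = 1.90 mW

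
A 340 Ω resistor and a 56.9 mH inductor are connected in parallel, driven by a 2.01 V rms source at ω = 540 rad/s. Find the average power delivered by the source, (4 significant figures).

11.88 mW

X_L = ωL = 30.73 Ω
Parallel: admittances add. Y = 1/R + 1/(jωL)
Y = (0.002941 − j0.03255) S
|Y| = 0.03268 S → |Z| = 1/|Y| = 30.60 Ω, ∠Z = −∠Y = 84.84°
I = V/|Z| = 65.68 mA
P = VI cos φ = 2.01 × 0.06568 × cos(84.84°) = 11.88 mW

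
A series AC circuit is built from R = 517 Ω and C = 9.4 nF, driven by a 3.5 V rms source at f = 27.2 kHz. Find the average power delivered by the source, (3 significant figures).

9.67 mW

ω = 2πf = 170900 rad/s
X_C = 1/(ωC) = 622 Ω
Z = 517 − j622 Ω
|Z| = √(517² + 622²) = 809 Ω
∠Z = arctan(-622/517) = -50.3°
I = V/|Z| = 4.33 mA
P = VI cos φ = 3.5 × 0.00433 × cos(-50.3°) = 9.67 mW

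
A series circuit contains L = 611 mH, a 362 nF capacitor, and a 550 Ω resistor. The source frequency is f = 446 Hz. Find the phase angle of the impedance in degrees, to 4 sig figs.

ω = 2πf = 2802 rad/s
X_L = ωL = 1712 Ω
X_C = 1/(ωC) = 985.8 Ω
Net reactance X = X_L − X_C = 726.4 Ω
Z = 550.0 + j726.4 Ω
|Z| = √(550.0² + 726.4²) = 911.2 Ω
∠Z = arctan(726.4/550.0) = 52.87°

52.87°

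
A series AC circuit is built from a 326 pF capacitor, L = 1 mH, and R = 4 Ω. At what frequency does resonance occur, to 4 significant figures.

278.7 kHz

ω₀ = 1/√(LC) = 1/√(0.001 × 3.26e-10) = 1.751e+06 rad/s
f₀ = ω₀/(2π) = 278.7 kHz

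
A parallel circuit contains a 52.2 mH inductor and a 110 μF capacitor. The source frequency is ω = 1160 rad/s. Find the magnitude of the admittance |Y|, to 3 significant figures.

111 mS

X_L = ωL = 60.6 Ω
X_C = 1/(ωC) = 7.84 Ω
Parallel: admittances add. Y = 1/(jωL) + jωC
Y = (0 + j0.111) S
|Y| = 0.111 S → |Z| = 1/|Y| = 9.00 Ω, ∠Z = −∠Y = -90.0°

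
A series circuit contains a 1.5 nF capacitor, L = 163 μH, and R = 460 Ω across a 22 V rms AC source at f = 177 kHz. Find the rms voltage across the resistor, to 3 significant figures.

16.3 V

ω = 2πf = 1.112e+06 rad/s
X_L = ωL = 181 Ω
X_C = 1/(ωC) = 599 Ω
Net reactance X = X_L − X_C = -418 Ω
Z = 460 − j418 Ω
|Z| = √(460² + 418²) = 622 Ω
I = V/|Z| = 35.4 mA
V_R = I·|Z_R| = 0.0354 × 460 = 16.3 V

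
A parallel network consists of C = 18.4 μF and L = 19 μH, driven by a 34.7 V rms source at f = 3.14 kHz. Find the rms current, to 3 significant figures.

80.0 A

ω = 2πf = 19730 rad/s
X_L = ωL = 0.375 Ω
X_C = 1/(ωC) = 2.75 Ω
Parallel: admittances add. Y = 1/(jωL) + jωC
Y = (0 − j2.30) S
|Y| = 2.30 S → |Z| = 1/|Y| = 0.434 Ω, ∠Z = −∠Y = 90.0°
I = V/|Z| = 34.7/0.434 = 80.0 A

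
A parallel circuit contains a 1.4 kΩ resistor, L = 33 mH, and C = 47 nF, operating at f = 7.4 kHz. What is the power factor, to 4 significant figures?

0.4222

ω = 2πf = 46500 rad/s
X_L = ωL = 1534 Ω
X_C = 1/(ωC) = 457.6 Ω
Parallel: admittances add. Y = 1/R + 1/(jωL) + jωC
Y = (0.0007143 + j0.001534) S
|Y| = 0.001692 S → |Z| = 1/|Y| = 591.1 Ω, ∠Z = −∠Y = -65.03°
cos φ = cos(-65.03°) = 0.4222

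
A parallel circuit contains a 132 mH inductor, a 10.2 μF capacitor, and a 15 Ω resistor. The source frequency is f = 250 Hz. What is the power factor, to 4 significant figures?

ω = 2πf = 1571 rad/s
X_L = ωL = 207.3 Ω
X_C = 1/(ωC) = 62.41 Ω
Parallel: admittances add. Y = 1/R + 1/(jωL) + jωC
Y = (0.06667 + j0.01120) S
|Y| = 0.06760 S → |Z| = 1/|Y| = 14.79 Ω, ∠Z = −∠Y = -9.536°
cos φ = cos(-9.536°) = 0.9862

0.9862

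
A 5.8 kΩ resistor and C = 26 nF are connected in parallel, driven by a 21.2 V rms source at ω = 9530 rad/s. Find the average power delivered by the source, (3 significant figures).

X_C = 1/(ωC) = 4040 Ω
Parallel: admittances add. Y = 1/R + jωC
Y = (0.000172 + j0.000248) S
|Y| = 0.000302 S → |Z| = 1/|Y| = 3310 Ω, ∠Z = −∠Y = -55.2°
I = V/|Z| = 6.40 mA
P = VI cos φ = 21.2 × 0.00640 × cos(-55.2°) = 77.5 mW

77.5 mW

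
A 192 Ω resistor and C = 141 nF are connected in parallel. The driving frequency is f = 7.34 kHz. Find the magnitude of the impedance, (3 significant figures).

ω = 2πf = 46120 rad/s
X_C = 1/(ωC) = 154 Ω
Parallel: admittances add. Y = 1/R + jωC
Y = (0.00521 + j0.00650) S
|Y| = 0.00833 S → |Z| = 1/|Y| = 120 Ω, ∠Z = −∠Y = -51.3°

120 Ω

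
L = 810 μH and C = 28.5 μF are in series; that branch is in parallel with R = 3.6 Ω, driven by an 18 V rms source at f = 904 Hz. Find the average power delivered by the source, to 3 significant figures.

ω = 2πf = 5680 rad/s
X_L = ωL = 4.60 Ω
X_C = 1/(ωC) = 6.18 Ω
Branch 1: Z₁ = R = 3.60 Ω
Branch 2 (series LC): Z₂ = j(X_L − X_C) = −j1.58 Ω
Parallel: Z = Z₁Z₂/(Z₁+Z₂), |Z| = 1.44 Ω, ∠Z = -66.3°
I = V/|Z| = 12.5 A
P = VI cos φ = 18 × 12.5 × cos(-66.3°) = 90.0 W

90.0 W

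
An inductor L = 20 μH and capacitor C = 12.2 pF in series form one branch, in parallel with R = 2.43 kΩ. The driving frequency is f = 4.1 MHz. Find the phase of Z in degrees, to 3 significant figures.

ω = 2πf = 2.576e+07 rad/s
X_L = ωL = 515 Ω
X_C = 1/(ωC) = 3180 Ω
Branch 1: Z₁ = R = 2430 Ω
Branch 2 (series LC): Z₂ = j(X_L − X_C) = −j2670 Ω
Parallel: Z = Z₁Z₂/(Z₁+Z₂), |Z| = 1800 Ω, ∠Z = -42.3°

-42.3°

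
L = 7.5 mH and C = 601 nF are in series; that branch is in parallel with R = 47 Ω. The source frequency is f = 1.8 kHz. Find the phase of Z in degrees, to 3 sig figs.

-37.0°

ω = 2πf = 11310 rad/s
X_L = ωL = 84.8 Ω
X_C = 1/(ωC) = 147 Ω
Branch 1: Z₁ = R = 47.0 Ω
Branch 2 (series LC): Z₂ = j(X_L − X_C) = −j62.3 Ω
Parallel: Z = Z₁Z₂/(Z₁+Z₂), |Z| = 37.5 Ω, ∠Z = -37.0°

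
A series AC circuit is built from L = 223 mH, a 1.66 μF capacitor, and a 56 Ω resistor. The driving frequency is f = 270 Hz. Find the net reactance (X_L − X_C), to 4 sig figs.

ω = 2πf = 1696 rad/s
X_L = ωL = 378.3 Ω
X_C = 1/(ωC) = 355.1 Ω
X = 378.3 − 355.1 = 23.21 Ω

23.21 Ω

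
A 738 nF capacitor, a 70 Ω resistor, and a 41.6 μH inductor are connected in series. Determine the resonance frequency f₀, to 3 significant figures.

28.7 kHz

ω₀ = 1/√(LC) = 1/√(4.16e-05 × 7.38e-07) = 180500 rad/s
f₀ = ω₀/(2π) = 28.7 kHz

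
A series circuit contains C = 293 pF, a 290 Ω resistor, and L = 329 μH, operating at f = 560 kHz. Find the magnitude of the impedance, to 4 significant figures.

345.4 Ω

ω = 2πf = 3.519e+06 rad/s
X_L = ωL = 1158 Ω
X_C = 1/(ωC) = 970.0 Ω
Net reactance X = X_L − X_C = 187.6 Ω
Z = 290.0 + j187.6 Ω
|Z| = √(290.0² + 187.6²) = 345.4 Ω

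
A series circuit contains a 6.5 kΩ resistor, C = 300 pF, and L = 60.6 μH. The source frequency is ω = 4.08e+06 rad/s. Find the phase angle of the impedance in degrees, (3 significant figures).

-5.01°

X_L = ωL = 247 Ω
X_C = 1/(ωC) = 817 Ω
Net reactance X = X_L − X_C = -570 Ω
Z = 6500 − j570 Ω
|Z| = √(6500² + 570²) = 6520 Ω
∠Z = arctan(-570/6500) = -5.01°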